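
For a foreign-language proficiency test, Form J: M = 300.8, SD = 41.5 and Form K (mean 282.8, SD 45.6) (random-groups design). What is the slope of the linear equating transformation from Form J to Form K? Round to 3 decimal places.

A = SD_Y / SD_X = 45.6 / 41.5 = 1.099

1.099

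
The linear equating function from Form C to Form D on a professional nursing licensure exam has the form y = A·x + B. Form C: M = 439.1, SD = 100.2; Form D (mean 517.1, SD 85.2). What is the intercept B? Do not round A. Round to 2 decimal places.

143.73

A = SD_Y / SD_X = 85.2 / 100.2 = 0.850299
B = M_Y − A·M_X = 517.1 − 0.850299 × 439.1 = 143.73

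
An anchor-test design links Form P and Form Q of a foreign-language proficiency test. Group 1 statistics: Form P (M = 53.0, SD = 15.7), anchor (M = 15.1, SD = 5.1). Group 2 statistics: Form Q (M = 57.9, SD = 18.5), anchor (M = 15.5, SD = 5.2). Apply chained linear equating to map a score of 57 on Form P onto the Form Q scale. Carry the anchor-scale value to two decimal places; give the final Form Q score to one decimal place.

61.1

Form P → anchor (Group 1): v = (5.1/15.7)(57 − 53.0) + 15.1 = 16.40
anchor → Form Q (Group 2): y = (18.5/5.2)(16.40 − 15.5) + 57.9 = 61.1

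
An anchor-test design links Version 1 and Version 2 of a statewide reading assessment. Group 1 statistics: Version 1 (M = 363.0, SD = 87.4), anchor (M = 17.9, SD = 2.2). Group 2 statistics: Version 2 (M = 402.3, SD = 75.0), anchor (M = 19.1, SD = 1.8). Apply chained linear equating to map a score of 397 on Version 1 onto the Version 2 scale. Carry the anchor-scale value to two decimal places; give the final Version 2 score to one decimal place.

Version 1 → anchor (Group 1): v = (2.2/87.4)(397 − 363.0) + 17.9 = 18.76
anchor → Version 2 (Group 2): y = (75.0/1.8)(18.76 − 19.1) + 402.3 = 388.1

388.1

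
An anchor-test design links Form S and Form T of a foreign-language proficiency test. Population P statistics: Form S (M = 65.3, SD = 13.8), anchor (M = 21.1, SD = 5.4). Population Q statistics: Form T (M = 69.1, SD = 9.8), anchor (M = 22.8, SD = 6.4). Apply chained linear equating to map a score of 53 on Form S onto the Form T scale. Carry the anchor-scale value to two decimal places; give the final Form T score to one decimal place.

59.1

Form S → anchor (Population P): v = (5.4/13.8)(53 − 65.3) + 21.1 = 16.29
anchor → Form T (Population Q): y = (9.8/6.4)(16.29 − 22.8) + 69.1 = 59.1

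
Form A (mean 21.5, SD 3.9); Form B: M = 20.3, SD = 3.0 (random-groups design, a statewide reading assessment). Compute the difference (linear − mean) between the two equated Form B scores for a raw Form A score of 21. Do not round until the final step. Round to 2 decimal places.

0.12

Mean-equated: 21 + (20.3 − 21.5) = 19.80
Linear-equated: (3.0/3.9)(21 − 21.5) + 20.3 = 19.915
Difference = 19.915 − 19.80 = 0.12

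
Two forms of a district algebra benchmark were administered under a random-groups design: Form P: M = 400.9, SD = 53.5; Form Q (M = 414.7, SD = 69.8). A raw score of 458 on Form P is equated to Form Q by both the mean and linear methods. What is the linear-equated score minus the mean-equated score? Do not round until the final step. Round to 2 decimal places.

Mean-equated: 458 + (414.7 − 400.9) = 471.80
Linear-equated: (69.8/53.5)(458 − 400.9) + 414.7 = 489.197
Difference = 489.197 − 471.80 = 17.40

17.40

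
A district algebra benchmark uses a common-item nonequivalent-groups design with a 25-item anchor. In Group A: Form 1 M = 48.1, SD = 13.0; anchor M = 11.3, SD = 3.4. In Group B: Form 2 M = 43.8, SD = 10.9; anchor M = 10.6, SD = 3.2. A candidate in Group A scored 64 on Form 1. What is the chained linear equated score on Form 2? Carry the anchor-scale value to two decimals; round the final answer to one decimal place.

60.4

Form 1 → anchor (Group A): v = (3.4/13.0)(64 − 48.1) + 11.3 = 15.46
anchor → Form 2 (Group B): y = (10.9/3.2)(15.46 − 10.6) + 43.8 = 60.4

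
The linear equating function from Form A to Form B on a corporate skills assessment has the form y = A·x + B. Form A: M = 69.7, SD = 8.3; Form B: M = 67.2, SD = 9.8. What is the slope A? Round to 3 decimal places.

1.181

A = SD_Y / SD_X = 9.8 / 8.3 = 1.181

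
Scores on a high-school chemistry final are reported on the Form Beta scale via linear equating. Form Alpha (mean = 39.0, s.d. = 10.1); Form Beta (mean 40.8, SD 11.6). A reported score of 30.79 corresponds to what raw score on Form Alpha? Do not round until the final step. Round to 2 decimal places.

Invert y = (SD_Y/SD_X)(x − M_X) + M_Y:
x = (SD_X/SD_Y)(y − M_Y) + M_X = (10.1/11.6)(30.79 − 40.8) + 39.0
x = 0.870690 × -10.010 + 39.0 = 30.28

30.28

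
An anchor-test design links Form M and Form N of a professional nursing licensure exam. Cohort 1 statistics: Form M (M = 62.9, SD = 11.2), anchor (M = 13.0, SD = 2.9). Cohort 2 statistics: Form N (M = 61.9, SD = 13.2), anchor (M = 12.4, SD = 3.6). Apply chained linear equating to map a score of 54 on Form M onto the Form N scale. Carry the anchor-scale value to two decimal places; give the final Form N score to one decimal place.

55.7

Form M → anchor (Cohort 1): v = (2.9/11.2)(54 − 62.9) + 13.0 = 10.70
anchor → Form N (Cohort 2): y = (13.2/3.6)(10.70 − 12.4) + 61.9 = 55.7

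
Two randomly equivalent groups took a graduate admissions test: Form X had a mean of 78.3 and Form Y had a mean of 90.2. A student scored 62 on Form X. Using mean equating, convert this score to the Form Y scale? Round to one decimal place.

Mean equating: y = x + (M_Y − M_X) = 62 + (90.2 − 78.3) = 73.9

73.9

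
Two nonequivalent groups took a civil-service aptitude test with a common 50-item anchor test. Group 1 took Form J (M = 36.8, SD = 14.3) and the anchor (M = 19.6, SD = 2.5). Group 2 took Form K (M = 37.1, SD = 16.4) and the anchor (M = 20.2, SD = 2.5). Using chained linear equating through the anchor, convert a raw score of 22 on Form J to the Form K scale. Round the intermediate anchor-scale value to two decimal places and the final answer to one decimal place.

Form J → anchor (Group 1): v = (2.5/14.3)(22 − 36.8) + 19.6 = 17.01
anchor → Form K (Group 2): y = (16.4/2.5)(17.01 − 20.2) + 37.1 = 16.2

16.2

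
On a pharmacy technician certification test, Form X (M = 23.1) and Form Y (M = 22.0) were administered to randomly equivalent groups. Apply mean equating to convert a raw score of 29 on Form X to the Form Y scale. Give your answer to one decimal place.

Mean equating: y = x + (M_Y − M_X) = 29 + (22.0 − 23.1) = 27.9

27.9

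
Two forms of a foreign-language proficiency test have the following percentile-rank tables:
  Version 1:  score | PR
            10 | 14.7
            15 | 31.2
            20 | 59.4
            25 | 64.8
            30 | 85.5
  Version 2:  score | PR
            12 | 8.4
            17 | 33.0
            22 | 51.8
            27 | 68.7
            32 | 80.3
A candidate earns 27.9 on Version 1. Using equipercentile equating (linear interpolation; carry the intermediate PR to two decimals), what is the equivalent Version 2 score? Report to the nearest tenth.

30.5

PR of 27.9 on Version 1: 64.8 + (27.9 − 25)/(30 − 25) × (85.5 − 64.8) = 76.81
On Version 2, PR 76.81 falls between score 27 (PR 68.7) and 32 (PR 80.3).
Interpolate: 27 + (76.81 − 68.7)/(80.3 − 68.7) × (32 − 27) = 30.5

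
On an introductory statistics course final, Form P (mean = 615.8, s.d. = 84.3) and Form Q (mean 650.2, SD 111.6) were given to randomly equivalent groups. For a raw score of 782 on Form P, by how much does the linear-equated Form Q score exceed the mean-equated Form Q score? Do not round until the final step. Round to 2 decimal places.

53.82

Mean-equated: 782 + (650.2 − 615.8) = 816.40
Linear-equated: (111.6/84.3)(782 − 615.8) + 650.2 = 870.223
Difference = 870.223 − 816.40 = 53.82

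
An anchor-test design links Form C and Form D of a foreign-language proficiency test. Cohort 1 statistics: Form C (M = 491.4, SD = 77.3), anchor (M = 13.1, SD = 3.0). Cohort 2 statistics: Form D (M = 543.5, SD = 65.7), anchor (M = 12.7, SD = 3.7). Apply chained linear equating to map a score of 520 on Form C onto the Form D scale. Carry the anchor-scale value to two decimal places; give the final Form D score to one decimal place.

570.3

Form C → anchor (Cohort 1): v = (3.0/77.3)(520 − 491.4) + 13.1 = 14.21
anchor → Form D (Cohort 2): y = (65.7/3.7)(14.21 − 12.7) + 543.5 = 570.3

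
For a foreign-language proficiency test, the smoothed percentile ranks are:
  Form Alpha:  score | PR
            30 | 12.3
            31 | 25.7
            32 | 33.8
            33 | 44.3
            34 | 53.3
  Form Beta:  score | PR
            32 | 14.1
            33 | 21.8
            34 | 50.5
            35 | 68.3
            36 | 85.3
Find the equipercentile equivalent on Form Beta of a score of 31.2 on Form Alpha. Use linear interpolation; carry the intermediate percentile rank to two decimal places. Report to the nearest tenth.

33.2

PR of 31.2 on Form Alpha: 25.7 + (31.2 − 31)/(32 − 31) × (33.8 − 25.7) = 27.32
On Form Beta, PR 27.32 falls between score 33 (PR 21.8) and 34 (PR 50.5).
Interpolate: 33 + (27.32 − 21.8)/(50.5 − 21.8) × (34 − 33) = 33.2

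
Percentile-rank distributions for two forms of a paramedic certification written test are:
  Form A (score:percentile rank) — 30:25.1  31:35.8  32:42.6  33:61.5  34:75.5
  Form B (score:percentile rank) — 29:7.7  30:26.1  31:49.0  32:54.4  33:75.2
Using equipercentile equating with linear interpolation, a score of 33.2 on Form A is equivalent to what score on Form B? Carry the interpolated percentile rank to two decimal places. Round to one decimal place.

PR of 33.2 on Form A: 61.5 + (33.2 − 33)/(34 − 33) × (75.5 − 61.5) = 64.30
On Form B, PR 64.30 falls between score 32 (PR 54.4) and 33 (PR 75.2).
Interpolate: 32 + (64.30 − 54.4)/(75.2 − 54.4) × (33 − 32) = 32.5

32.5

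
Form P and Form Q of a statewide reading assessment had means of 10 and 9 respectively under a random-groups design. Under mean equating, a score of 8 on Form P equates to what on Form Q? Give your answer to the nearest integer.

Mean equating: y = x + (M_Y − M_X) = 8 + (9 − 10) = 7

7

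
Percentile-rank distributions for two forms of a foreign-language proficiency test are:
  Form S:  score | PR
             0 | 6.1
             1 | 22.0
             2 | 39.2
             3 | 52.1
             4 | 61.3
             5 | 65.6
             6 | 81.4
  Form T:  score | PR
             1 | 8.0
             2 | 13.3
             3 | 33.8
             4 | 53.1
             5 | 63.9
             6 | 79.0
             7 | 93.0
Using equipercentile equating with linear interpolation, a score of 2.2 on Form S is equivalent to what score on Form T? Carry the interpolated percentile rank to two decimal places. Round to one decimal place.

3.4

PR of 2.2 on Form S: 39.2 + (2.2 − 2)/(3 − 2) × (52.1 − 39.2) = 41.78
On Form T, PR 41.78 falls between score 3 (PR 33.8) and 4 (PR 53.1).
Interpolate: 3 + (41.78 − 33.8)/(53.1 − 33.8) × (4 − 3) = 3.4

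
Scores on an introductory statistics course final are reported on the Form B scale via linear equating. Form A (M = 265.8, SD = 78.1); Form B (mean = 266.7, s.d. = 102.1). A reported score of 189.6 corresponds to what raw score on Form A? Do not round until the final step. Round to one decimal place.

206.8

Invert y = (SD_Y/SD_X)(x − M_X) + M_Y:
x = (SD_X/SD_Y)(y − M_Y) + M_X = (78.1/102.1)(189.6 − 266.7) + 265.8
x = 0.764936 × -77.100 + 265.8 = 206.8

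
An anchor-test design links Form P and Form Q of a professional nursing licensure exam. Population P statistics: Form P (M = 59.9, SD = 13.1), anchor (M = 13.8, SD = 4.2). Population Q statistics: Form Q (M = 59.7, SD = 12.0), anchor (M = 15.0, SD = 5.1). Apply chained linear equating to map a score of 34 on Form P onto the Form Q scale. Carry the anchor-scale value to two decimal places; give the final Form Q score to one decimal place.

Form P → anchor (Population P): v = (4.2/13.1)(34 − 59.9) + 13.8 = 5.50
anchor → Form Q (Population Q): y = (12.0/5.1)(5.50 − 15.0) + 59.7 = 37.3

37.3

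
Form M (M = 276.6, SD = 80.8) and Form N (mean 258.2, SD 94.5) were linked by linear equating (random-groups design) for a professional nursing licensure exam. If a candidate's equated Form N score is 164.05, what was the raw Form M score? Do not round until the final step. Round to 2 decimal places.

196.10

Invert y = (SD_Y/SD_X)(x − M_X) + M_Y:
x = (SD_X/SD_Y)(y − M_Y) + M_X = (80.8/94.5)(164.05 − 258.2) + 276.6
x = 0.855026 × -94.150 + 276.6 = 196.10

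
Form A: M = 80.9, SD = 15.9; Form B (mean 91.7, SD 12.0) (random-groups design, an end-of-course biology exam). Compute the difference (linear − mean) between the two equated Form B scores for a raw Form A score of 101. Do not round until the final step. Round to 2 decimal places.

-4.93

Mean-equated: 101 + (91.7 − 80.9) = 111.80
Linear-equated: (12.0/15.9)(101 − 80.9) + 91.7 = 106.870
Difference = 106.870 − 111.80 = -4.93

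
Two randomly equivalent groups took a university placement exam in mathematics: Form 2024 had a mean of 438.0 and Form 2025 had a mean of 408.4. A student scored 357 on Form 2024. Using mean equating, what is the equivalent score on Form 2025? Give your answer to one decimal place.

327.4

Mean equating: y = x + (M_Y − M_X) = 357 + (408.4 − 438.0) = 327.4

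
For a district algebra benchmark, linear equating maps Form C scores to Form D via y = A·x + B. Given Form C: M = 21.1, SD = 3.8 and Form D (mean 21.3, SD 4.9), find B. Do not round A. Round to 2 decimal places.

A = SD_Y / SD_X = 4.9 / 3.8 = 1.289474
B = M_Y − A·M_X = 21.3 − 1.289474 × 21.1 = -5.91

-5.91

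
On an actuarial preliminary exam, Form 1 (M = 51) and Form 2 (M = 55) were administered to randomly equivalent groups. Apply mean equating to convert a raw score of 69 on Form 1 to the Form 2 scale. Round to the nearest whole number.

73

Mean equating: y = x + (M_Y − M_X) = 69 + (55 − 51) = 73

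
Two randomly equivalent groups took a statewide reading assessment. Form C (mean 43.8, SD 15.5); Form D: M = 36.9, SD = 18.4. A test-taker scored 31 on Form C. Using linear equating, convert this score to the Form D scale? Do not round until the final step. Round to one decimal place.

Linear equating: y = (SD_Y/SD_X)(x − M_X) + M_Y
y = (18.4/15.5)(31 − 43.8) + 36.9
y = 1.187097 × -12.8 + 36.9 = -15.1948 + 36.9 = 21.7

21.7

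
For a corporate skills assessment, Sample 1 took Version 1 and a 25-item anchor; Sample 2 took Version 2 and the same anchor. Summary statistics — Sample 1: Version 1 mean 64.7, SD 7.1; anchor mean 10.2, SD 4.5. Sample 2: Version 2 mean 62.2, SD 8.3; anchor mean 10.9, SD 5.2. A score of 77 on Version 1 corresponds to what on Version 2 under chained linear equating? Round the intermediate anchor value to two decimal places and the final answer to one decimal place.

73.5

Version 1 → anchor (Sample 1): v = (4.5/7.1)(77 − 64.7) + 10.2 = 18.00
anchor → Version 2 (Sample 2): y = (8.3/5.2)(18.00 − 10.9) + 62.2 = 73.5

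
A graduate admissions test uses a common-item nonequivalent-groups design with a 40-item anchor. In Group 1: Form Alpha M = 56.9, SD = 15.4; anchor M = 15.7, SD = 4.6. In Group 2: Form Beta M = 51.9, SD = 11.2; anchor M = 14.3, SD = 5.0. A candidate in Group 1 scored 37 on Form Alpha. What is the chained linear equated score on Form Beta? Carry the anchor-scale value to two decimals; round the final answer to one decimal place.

41.7

Form Alpha → anchor (Group 1): v = (4.6/15.4)(37 − 56.9) + 15.7 = 9.76
anchor → Form Beta (Group 2): y = (11.2/5.0)(9.76 − 14.3) + 51.9 = 41.7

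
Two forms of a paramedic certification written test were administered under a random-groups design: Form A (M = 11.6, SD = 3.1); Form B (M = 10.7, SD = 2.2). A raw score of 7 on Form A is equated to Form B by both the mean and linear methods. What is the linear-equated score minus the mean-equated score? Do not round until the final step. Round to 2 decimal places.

1.34

Mean-equated: 7 + (10.7 − 11.6) = 6.10
Linear-equated: (2.2/3.1)(7 − 11.6) + 10.7 = 7.435
Difference = 7.435 − 6.10 = 1.34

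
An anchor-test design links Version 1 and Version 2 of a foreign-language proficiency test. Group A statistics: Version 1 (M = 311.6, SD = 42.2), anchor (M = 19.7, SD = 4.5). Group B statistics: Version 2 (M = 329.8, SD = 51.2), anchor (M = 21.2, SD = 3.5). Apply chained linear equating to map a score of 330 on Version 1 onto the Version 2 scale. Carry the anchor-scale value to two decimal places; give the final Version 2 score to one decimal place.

Version 1 → anchor (Group A): v = (4.5/42.2)(330 − 311.6) + 19.7 = 21.66
anchor → Version 2 (Group B): y = (51.2/3.5)(21.66 − 21.2) + 329.8 = 336.5

336.5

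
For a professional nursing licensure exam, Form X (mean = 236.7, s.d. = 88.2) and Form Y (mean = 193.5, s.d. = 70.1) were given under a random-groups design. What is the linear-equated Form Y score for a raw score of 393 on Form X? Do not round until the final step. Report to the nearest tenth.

Linear equating: y = (SD_Y/SD_X)(x − M_X) + M_Y
y = (70.1/88.2)(393 − 236.7) + 193.5
y = 0.794785 × 156.3 + 193.5 = 124.2248 + 193.5 = 317.7

317.7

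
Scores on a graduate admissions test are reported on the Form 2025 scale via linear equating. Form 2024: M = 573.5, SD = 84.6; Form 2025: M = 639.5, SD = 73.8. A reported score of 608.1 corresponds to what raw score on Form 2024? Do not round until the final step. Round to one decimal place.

537.5

Invert y = (SD_Y/SD_X)(x − M_X) + M_Y:
x = (SD_X/SD_Y)(y − M_Y) + M_X = (84.6/73.8)(608.1 − 639.5) + 573.5
x = 1.146341 × -31.400 + 573.5 = 537.5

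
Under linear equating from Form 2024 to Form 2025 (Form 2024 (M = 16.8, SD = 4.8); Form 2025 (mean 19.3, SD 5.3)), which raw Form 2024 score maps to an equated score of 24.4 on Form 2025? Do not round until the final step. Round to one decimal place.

21.4

Invert y = (SD_Y/SD_X)(x − M_X) + M_Y:
x = (SD_X/SD_Y)(y − M_Y) + M_X = (4.8/5.3)(24.4 − 19.3) + 16.8
x = 0.905660 × 5.100 + 16.8 = 21.4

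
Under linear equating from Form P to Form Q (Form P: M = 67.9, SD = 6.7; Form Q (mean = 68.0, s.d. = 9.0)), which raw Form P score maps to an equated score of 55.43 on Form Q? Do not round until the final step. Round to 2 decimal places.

Invert y = (SD_Y/SD_X)(x − M_X) + M_Y:
x = (SD_X/SD_Y)(y − M_Y) + M_X = (6.7/9.0)(55.43 − 68.0) + 67.9
x = 0.744444 × -12.570 + 67.9 = 58.54

58.54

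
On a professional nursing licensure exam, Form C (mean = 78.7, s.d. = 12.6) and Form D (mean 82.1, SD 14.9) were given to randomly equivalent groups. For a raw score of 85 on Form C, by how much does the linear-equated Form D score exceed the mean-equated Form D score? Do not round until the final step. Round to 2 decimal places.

1.15

Mean-equated: 85 + (82.1 − 78.7) = 88.40
Linear-equated: (14.9/12.6)(85 − 78.7) + 82.1 = 89.550
Difference = 89.550 − 88.40 = 1.15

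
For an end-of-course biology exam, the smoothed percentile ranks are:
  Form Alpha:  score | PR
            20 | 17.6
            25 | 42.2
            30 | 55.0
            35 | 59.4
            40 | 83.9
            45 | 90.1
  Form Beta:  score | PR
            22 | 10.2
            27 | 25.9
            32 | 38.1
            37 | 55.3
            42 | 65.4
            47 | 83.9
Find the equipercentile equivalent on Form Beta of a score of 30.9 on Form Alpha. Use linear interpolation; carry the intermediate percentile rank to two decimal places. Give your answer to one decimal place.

37.2

PR of 30.9 on Form Alpha: 55.0 + (30.9 − 30)/(35 − 30) × (59.4 − 55.0) = 55.79
On Form Beta, PR 55.79 falls between score 37 (PR 55.3) and 42 (PR 65.4).
Interpolate: 37 + (55.79 − 55.3)/(65.4 − 55.3) × (42 − 37) = 37.2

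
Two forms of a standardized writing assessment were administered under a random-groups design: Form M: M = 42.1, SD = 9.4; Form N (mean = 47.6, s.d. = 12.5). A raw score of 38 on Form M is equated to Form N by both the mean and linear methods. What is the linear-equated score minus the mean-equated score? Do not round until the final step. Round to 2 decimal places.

Mean-equated: 38 + (47.6 − 42.1) = 43.50
Linear-equated: (12.5/9.4)(38 − 42.1) + 47.6 = 42.148
Difference = 42.148 − 43.50 = -1.35

-1.35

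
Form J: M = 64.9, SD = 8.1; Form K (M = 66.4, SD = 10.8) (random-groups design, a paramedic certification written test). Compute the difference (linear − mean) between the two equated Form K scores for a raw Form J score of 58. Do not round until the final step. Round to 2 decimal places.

Mean-equated: 58 + (66.4 − 64.9) = 59.50
Linear-equated: (10.8/8.1)(58 − 64.9) + 66.4 = 57.200
Difference = 57.200 − 59.50 = -2.30

-2.30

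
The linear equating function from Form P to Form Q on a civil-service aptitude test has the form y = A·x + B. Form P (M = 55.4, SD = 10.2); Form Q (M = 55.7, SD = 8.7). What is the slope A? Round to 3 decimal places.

A = SD_Y / SD_X = 8.7 / 10.2 = 0.853

0.853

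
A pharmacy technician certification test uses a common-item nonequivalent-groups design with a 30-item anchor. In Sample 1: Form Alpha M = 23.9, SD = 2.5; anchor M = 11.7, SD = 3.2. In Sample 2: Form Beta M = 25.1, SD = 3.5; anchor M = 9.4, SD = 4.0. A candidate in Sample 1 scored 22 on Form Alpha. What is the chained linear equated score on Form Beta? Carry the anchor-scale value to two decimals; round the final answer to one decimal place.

25.0

Form Alpha → anchor (Sample 1): v = (3.2/2.5)(22 − 23.9) + 11.7 = 9.27
anchor → Form Beta (Sample 2): y = (3.5/4.0)(9.27 − 9.4) + 25.1 = 25.0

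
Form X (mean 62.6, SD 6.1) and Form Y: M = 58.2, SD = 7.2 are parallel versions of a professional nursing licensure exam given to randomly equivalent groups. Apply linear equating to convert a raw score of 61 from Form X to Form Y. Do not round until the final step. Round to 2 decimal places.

Linear equating: y = (SD_Y/SD_X)(x − M_X) + M_Y
y = (7.2/6.1)(61 − 62.6) + 58.2
y = 1.180328 × -1.6 + 58.2 = -1.8885 + 58.2 = 56.31

56.31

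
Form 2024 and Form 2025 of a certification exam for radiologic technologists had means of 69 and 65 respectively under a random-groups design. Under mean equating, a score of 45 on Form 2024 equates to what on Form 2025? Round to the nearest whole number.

Mean equating: y = x + (M_Y − M_X) = 45 + (65 − 69) = 41

41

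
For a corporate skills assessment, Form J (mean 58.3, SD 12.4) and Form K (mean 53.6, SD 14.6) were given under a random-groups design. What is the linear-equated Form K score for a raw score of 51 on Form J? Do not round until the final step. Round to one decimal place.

Linear equating: y = (SD_Y/SD_X)(x − M_X) + M_Y
y = (14.6/12.4)(51 − 58.3) + 53.6
y = 1.177419 × -7.3 + 53.6 = -8.5952 + 53.6 = 45.0

45.0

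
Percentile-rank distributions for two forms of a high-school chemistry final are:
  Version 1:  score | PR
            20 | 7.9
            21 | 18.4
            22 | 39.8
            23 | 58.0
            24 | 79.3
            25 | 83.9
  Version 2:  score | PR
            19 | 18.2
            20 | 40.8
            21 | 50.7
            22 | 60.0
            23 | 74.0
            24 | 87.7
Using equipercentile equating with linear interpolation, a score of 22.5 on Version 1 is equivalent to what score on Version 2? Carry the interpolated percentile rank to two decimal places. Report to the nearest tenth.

PR of 22.5 on Version 1: 39.8 + (22.5 − 22)/(23 − 22) × (58.0 − 39.8) = 48.90
On Version 2, PR 48.90 falls between score 20 (PR 40.8) and 21 (PR 50.7).
Interpolate: 20 + (48.90 − 40.8)/(50.7 − 40.8) × (21 − 20) = 20.8

20.8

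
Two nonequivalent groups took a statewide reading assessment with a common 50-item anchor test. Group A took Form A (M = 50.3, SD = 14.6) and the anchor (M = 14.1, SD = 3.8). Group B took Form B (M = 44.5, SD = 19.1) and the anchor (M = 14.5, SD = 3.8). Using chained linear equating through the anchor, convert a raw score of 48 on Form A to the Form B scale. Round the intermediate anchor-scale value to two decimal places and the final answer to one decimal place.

39.5

Form A → anchor (Group A): v = (3.8/14.6)(48 − 50.3) + 14.1 = 13.50
anchor → Form B (Group B): y = (19.1/3.8)(13.50 − 14.5) + 44.5 = 39.5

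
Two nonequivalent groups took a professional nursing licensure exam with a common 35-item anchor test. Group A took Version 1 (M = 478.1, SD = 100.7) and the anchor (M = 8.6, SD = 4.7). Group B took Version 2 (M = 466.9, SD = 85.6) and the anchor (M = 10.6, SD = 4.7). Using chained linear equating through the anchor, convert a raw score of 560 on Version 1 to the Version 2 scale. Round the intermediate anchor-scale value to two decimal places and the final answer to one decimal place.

500.0

Version 1 → anchor (Group A): v = (4.7/100.7)(560 − 478.1) + 8.6 = 12.42
anchor → Version 2 (Group B): y = (85.6/4.7)(12.42 − 10.6) + 466.9 = 500.0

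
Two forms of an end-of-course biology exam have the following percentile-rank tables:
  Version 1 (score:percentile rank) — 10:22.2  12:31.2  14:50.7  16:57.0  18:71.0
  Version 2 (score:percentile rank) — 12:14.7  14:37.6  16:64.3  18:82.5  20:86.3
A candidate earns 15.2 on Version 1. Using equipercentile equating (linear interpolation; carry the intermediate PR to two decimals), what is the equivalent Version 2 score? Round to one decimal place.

15.3

PR of 15.2 on Version 1: 50.7 + (15.2 − 14)/(16 − 14) × (57.0 − 50.7) = 54.48
On Version 2, PR 54.48 falls between score 14 (PR 37.6) and 16 (PR 64.3).
Interpolate: 14 + (54.48 − 37.6)/(64.3 − 37.6) × (16 − 14) = 15.3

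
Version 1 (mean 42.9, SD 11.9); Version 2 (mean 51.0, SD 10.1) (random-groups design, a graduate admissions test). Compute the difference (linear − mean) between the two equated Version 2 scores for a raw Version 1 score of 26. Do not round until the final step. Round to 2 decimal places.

2.56

Mean-equated: 26 + (51.0 − 42.9) = 34.10
Linear-equated: (10.1/11.9)(26 − 42.9) + 51.0 = 36.656
Difference = 36.656 − 34.10 = 2.56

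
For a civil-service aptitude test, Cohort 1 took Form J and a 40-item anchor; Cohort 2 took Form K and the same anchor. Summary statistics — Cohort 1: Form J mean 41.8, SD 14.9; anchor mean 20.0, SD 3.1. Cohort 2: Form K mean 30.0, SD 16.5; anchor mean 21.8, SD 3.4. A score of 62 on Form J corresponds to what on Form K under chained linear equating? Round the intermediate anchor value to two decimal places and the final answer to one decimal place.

41.6

Form J → anchor (Cohort 1): v = (3.1/14.9)(62 − 41.8) + 20.0 = 24.20
anchor → Form K (Cohort 2): y = (16.5/3.4)(24.20 − 21.8) + 30.0 = 41.6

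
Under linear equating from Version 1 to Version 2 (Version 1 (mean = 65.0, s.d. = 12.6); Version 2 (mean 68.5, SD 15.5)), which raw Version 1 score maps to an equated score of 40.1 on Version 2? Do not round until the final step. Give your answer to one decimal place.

Invert y = (SD_Y/SD_X)(x − M_X) + M_Y:
x = (SD_X/SD_Y)(y − M_Y) + M_X = (12.6/15.5)(40.1 − 68.5) + 65.0
x = 0.812903 × -28.400 + 65.0 = 41.9

41.9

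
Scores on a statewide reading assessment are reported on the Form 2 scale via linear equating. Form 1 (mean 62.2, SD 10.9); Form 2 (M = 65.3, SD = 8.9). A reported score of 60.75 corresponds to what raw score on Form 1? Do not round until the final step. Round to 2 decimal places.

Invert y = (SD_Y/SD_X)(x − M_X) + M_Y:
x = (SD_X/SD_Y)(y − M_Y) + M_X = (10.9/8.9)(60.75 − 65.3) + 62.2
x = 1.224719 × -4.550 + 62.2 = 56.63

56.63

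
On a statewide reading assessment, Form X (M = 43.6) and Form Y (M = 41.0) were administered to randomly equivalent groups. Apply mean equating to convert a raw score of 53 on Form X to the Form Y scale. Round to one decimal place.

50.4

Mean equating: y = x + (M_Y − M_X) = 53 + (41.0 − 43.6) = 50.4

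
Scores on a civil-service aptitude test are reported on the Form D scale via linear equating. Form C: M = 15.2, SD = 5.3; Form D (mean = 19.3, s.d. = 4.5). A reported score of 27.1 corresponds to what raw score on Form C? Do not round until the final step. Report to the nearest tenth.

24.4

Invert y = (SD_Y/SD_X)(x − M_X) + M_Y:
x = (SD_X/SD_Y)(y − M_Y) + M_X = (5.3/4.5)(27.1 − 19.3) + 15.2
x = 1.177778 × 7.800 + 15.2 = 24.4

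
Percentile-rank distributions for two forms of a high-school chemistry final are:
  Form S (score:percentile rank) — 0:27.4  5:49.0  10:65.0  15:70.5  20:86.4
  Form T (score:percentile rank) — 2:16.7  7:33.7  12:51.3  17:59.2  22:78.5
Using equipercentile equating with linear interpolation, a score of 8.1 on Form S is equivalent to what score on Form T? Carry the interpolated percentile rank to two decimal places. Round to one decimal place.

16.8

PR of 8.1 on Form S: 49.0 + (8.1 − 5)/(10 − 5) × (65.0 − 49.0) = 58.92
On Form T, PR 58.92 falls between score 12 (PR 51.3) and 17 (PR 59.2).
Interpolate: 12 + (58.92 − 51.3)/(59.2 − 51.3) × (17 − 12) = 16.8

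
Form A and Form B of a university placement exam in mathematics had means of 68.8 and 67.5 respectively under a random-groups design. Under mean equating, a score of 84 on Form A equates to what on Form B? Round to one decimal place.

Mean equating: y = x + (M_Y − M_X) = 84 + (67.5 − 68.8) = 82.7

82.7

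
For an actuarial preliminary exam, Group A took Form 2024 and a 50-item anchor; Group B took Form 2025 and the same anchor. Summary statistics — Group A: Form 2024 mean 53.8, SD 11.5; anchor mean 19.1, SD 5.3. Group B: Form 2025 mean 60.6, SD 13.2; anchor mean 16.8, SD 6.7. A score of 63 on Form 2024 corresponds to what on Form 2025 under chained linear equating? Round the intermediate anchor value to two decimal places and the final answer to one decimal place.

Form 2024 → anchor (Group A): v = (5.3/11.5)(63 − 53.8) + 19.1 = 23.34
anchor → Form 2025 (Group B): y = (13.2/6.7)(23.34 − 16.8) + 60.6 = 73.5

73.5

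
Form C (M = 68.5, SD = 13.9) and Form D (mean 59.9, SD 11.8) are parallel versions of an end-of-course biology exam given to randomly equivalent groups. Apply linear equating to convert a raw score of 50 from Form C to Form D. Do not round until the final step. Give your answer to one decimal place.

Linear equating: y = (SD_Y/SD_X)(x − M_X) + M_Y
y = (11.8/13.9)(50 − 68.5) + 59.9
y = 0.848921 × -18.5 + 59.9 = -15.7050 + 59.9 = 44.2

44.2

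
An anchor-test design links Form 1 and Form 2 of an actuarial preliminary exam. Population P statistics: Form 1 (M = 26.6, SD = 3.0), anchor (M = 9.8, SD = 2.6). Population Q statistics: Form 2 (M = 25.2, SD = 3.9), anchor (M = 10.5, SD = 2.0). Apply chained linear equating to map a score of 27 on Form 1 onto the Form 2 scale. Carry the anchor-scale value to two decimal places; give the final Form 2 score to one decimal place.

Form 1 → anchor (Population P): v = (2.6/3.0)(27 − 26.6) + 9.8 = 10.15
anchor → Form 2 (Population Q): y = (3.9/2.0)(10.15 − 10.5) + 25.2 = 24.5

24.5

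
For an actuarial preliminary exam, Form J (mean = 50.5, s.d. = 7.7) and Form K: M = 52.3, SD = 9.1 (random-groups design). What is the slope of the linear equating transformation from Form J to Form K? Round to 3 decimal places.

1.182

A = SD_Y / SD_X = 9.1 / 7.7 = 1.182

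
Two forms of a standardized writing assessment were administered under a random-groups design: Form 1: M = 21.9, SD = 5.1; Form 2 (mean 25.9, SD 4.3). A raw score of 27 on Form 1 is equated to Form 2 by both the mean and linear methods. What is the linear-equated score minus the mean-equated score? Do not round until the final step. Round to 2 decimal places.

-0.80

Mean-equated: 27 + (25.9 − 21.9) = 31.00
Linear-equated: (4.3/5.1)(27 − 21.9) + 25.9 = 30.200
Difference = 30.200 − 31.00 = -0.80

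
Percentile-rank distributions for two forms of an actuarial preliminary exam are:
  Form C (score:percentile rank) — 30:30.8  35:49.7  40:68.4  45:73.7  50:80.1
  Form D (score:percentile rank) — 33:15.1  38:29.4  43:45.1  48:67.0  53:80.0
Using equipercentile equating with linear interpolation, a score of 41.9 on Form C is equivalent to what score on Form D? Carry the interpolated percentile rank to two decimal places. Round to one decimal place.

49.3

PR of 41.9 on Form C: 68.4 + (41.9 − 40)/(45 − 40) × (73.7 − 68.4) = 70.41
On Form D, PR 70.41 falls between score 48 (PR 67.0) and 53 (PR 80.0).
Interpolate: 48 + (70.41 − 67.0)/(80.0 − 67.0) × (53 − 48) = 49.3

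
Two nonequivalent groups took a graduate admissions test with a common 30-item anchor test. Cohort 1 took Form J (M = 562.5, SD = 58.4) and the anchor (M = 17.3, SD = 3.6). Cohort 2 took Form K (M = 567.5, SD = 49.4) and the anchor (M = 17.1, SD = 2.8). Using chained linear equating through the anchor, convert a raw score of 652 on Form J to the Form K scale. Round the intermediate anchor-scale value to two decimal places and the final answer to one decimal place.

668.4

Form J → anchor (Cohort 1): v = (3.6/58.4)(652 − 562.5) + 17.3 = 22.82
anchor → Form K (Cohort 2): y = (49.4/2.8)(22.82 − 17.1) + 567.5 = 668.4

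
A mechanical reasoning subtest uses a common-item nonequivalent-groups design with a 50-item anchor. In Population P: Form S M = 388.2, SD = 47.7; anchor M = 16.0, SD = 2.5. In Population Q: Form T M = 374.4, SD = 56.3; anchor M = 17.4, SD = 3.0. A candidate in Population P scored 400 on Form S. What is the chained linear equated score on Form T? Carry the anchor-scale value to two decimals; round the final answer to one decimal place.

Form S → anchor (Population P): v = (2.5/47.7)(400 − 388.2) + 16.0 = 16.62
anchor → Form T (Population Q): y = (56.3/3.0)(16.62 − 17.4) + 374.4 = 359.8

359.8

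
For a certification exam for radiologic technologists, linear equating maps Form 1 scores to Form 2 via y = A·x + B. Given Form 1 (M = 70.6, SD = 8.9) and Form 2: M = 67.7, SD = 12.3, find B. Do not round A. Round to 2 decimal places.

-29.87

A = SD_Y / SD_X = 12.3 / 8.9 = 1.382022
B = M_Y − A·M_X = 67.7 − 1.382022 × 70.6 = -29.87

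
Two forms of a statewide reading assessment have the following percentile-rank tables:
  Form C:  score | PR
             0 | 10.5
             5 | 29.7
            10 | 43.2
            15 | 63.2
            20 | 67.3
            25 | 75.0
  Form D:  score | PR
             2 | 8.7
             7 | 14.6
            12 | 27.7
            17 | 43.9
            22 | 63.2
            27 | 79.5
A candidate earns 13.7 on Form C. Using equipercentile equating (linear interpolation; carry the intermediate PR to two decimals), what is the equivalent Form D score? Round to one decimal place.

20.7

PR of 13.7 on Form C: 43.2 + (13.7 − 10)/(15 − 10) × (63.2 − 43.2) = 58.00
On Form D, PR 58.00 falls between score 17 (PR 43.9) and 22 (PR 63.2).
Interpolate: 17 + (58.00 − 43.9)/(63.2 − 43.9) × (22 − 17) = 20.7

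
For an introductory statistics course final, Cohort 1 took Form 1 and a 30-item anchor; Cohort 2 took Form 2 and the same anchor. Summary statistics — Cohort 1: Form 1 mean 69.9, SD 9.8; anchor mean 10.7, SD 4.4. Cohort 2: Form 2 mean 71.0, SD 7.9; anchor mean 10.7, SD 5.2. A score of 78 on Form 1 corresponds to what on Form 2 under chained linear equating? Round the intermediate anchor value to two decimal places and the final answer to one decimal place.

76.5

Form 1 → anchor (Cohort 1): v = (4.4/9.8)(78 − 69.9) + 10.7 = 14.34
anchor → Form 2 (Cohort 2): y = (7.9/5.2)(14.34 − 10.7) + 71.0 = 76.5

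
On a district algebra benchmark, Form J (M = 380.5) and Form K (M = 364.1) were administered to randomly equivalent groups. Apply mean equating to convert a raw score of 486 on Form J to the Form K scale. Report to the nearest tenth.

469.6

Mean equating: y = x + (M_Y − M_X) = 486 + (364.1 − 380.5) = 469.6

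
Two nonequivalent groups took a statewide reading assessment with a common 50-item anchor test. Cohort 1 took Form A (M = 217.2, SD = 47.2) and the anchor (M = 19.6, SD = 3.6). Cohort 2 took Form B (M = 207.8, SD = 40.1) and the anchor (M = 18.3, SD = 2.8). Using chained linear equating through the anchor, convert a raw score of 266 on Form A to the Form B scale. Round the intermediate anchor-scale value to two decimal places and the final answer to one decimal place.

Form A → anchor (Cohort 1): v = (3.6/47.2)(266 − 217.2) + 19.6 = 23.32
anchor → Form B (Cohort 2): y = (40.1/2.8)(23.32 − 18.3) + 207.8 = 279.7

279.7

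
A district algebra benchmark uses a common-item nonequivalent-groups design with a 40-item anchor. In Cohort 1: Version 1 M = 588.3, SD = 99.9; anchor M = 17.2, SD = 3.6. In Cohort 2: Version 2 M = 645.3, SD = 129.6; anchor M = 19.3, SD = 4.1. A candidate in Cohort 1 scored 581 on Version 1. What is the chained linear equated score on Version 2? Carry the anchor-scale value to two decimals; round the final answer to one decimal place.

570.7

Version 1 → anchor (Cohort 1): v = (3.6/99.9)(581 − 588.3) + 17.2 = 16.94
anchor → Version 2 (Cohort 2): y = (129.6/4.1)(16.94 − 19.3) + 645.3 = 570.7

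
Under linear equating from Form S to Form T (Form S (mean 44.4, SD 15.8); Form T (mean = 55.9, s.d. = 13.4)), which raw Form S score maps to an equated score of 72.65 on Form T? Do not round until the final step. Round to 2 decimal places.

Invert y = (SD_Y/SD_X)(x − M_X) + M_Y:
x = (SD_X/SD_Y)(y − M_Y) + M_X = (15.8/13.4)(72.65 − 55.9) + 44.4
x = 1.179104 × 16.750 + 44.4 = 64.15

64.15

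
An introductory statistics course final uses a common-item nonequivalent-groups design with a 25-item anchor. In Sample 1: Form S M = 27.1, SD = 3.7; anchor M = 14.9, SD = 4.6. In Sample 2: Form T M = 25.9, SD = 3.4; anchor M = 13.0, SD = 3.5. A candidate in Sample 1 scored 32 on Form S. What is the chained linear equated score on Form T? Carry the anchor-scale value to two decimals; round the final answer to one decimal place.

33.7

Form S → anchor (Sample 1): v = (4.6/3.7)(32 − 27.1) + 14.9 = 20.99
anchor → Form T (Sample 2): y = (3.4/3.5)(20.99 − 13.0) + 25.9 = 33.7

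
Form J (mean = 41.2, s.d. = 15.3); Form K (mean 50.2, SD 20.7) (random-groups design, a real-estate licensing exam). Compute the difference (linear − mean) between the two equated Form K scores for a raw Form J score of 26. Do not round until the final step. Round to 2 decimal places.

Mean-equated: 26 + (50.2 − 41.2) = 35.00
Linear-equated: (20.7/15.3)(26 − 41.2) + 50.2 = 29.635
Difference = 29.635 − 35.00 = -5.36

-5.36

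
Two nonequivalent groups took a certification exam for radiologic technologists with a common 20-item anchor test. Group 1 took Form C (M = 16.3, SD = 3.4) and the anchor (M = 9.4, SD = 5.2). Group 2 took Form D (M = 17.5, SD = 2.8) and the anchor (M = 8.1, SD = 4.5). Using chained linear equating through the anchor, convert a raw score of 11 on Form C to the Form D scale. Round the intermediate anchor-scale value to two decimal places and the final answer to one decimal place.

Form C → anchor (Group 1): v = (5.2/3.4)(11 − 16.3) + 9.4 = 1.29
anchor → Form D (Group 2): y = (2.8/4.5)(1.29 − 8.1) + 17.5 = 13.3

13.3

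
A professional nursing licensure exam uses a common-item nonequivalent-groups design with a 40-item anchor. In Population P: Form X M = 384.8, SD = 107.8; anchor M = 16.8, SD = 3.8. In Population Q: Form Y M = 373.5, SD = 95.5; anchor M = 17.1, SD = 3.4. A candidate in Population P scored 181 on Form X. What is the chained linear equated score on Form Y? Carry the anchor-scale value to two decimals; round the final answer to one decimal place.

Form X → anchor (Population P): v = (3.8/107.8)(181 − 384.8) + 16.8 = 9.62
anchor → Form Y (Population Q): y = (95.5/3.4)(9.62 − 17.1) + 373.5 = 163.4

163.4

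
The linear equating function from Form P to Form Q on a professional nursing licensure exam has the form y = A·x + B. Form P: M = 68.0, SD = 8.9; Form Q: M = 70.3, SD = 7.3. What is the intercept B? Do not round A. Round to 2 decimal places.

14.52

A = SD_Y / SD_X = 7.3 / 8.9 = 0.820225
B = M_Y − A·M_X = 70.3 − 0.820225 × 68.0 = 14.52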